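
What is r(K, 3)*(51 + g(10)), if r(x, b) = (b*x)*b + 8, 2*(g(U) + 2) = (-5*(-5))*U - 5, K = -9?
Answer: -25039/2 ≈ -12520.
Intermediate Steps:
g(U) = -9/2 + 25*U/2 (g(U) = -2 + ((-5*(-5))*U - 5)/2 = -2 + (25*U - 5)/2 = -2 + (-5 + 25*U)/2 = -2 + (-5/2 + 25*U/2) = -9/2 + 25*U/2)
r(x, b) = 8 + x*b**2 (r(x, b) = x*b**2 + 8 = 8 + x*b**2)
r(K, 3)*(51 + g(10)) = (8 - 9*3**2)*(51 + (-9/2 + (25/2)*10)) = (8 - 9*9)*(51 + (-9/2 + 125)) = (8 - 81)*(51 + 241/2) = -73*343/2 = -25039/2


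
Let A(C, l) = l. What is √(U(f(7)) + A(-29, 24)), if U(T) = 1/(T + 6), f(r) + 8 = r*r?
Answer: √53063/47 ≈ 4.9012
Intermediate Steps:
f(r) = -8 + r² (f(r) = -8 + r*r = -8 + r²)
U(T) = 1/(6 + T)
√(U(f(7)) + A(-29, 24)) = √(1/(6 + (-8 + 7²)) + 24) = √(1/(6 + (-8 + 49)) + 24) = √(1/(6 + 41) + 24) = √(1/47 + 24) = √(1129/47) = √53063/47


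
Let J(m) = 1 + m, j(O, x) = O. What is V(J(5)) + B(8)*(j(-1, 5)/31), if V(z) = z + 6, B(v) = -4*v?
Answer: 404/31 ≈ 13.032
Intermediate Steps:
V(z) = 6 + z
V(J(5)) + B(8)*(j(-1, 5)/31) = (6 + (1 + 5)) + (-4*8)*(-1/31) = (6 + 6) - (-32)/31 = 12 - 32*(-1/31) = 12 + 32/31 = 404/31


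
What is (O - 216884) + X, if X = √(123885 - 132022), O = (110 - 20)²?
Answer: -208784 + I*√8137 ≈ -2.0878e+5 + 90.205*I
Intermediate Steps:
O = 8100 (O = 90² = 8100)
X = I*√8137 (X = √(-8137) = I*√8137 ≈ 90.205*I)
(O - 216884) + X = (8100 - 216884) + I*√8137 = -208784 + I*√8137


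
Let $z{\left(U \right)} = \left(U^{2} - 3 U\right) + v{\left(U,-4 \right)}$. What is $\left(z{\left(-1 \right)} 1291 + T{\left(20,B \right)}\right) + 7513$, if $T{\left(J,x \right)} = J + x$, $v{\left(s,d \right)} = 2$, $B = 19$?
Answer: $15298$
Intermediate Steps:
$z{\left(U \right)} = 2 + U^{2} - 3 U$ ($z{\left(U \right)} = \left(U^{2} - 3 U\right) + 2 = 2 + U^{2} - 3 U$)
$\left(z{\left(-1 \right)} 1291 + T{\left(20,B \right)}\right) + 7513 = \left(\left(2 + \left(-1\right)^{2} - -3\right) 1291 + \left(20 + 19\right)\right) + 7513 = \left(\left(2 + 1 + 3\right) 1291 + 39\right) + 7513 = \left(6 \cdot 1291 + 39\right) + 7513 = \left(7746 + 39\right) + 7513 = 7785 + 7513 = 15298$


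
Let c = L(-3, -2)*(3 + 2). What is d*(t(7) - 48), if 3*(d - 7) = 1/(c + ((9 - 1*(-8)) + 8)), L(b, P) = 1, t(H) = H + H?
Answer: -10727/45 ≈ -238.38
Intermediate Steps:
t(H) = 2*H
c = 5 (c = 1*(3 + 2) = 1*5 = 5)
d = 631/90 (d = 7 + 1/(3*(5 + ((9 - 1*(-8)) + 8))) = 7 + 1/(3*(5 + ((9 + 8) + 8))) = 7 + 1/(3*(5 + (17 + 8))) = 7 + 1/(3*(5 + 25)) = 7 + (⅓)/30 = 7 + (⅓)*(1/30) = 7 + 1/90 = 631/90 ≈ 7.0111)
d*(t(7) - 48) = 631*(2*7 - 48)/90 = 631*(14 - 48)/90 = (631/90)*(-34) = -10727/45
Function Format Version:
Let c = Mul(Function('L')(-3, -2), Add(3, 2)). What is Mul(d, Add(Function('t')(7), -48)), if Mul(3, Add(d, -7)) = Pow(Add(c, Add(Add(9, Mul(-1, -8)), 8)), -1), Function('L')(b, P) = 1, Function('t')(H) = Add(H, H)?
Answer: Rational(-10727, 45) ≈ -238.38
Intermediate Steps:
Function('t')(H) = Mul(2, H)
c = 5 (c = Mul(1, Add(3, 2)) = Mul(1, 5) = 5)
d = Rational(631, 90) (d = Add(7, Mul(Rational(1, 3), Pow(Add(5, Add(Add(9, Mul(-1, -8)), 8)), -1))) = Add(7, Mul(Rational(1, 3), Pow(Add(5, Add(Add(9, 8), 8)), -1))) = Add(7, Mul(Rational(1, 3), Pow(Add(5, Add(17, 8)), -1))) = Add(7, Mul(Rational(1, 3), Pow(Add(5, 25), -1))) = Add(7, Mul(Rational(1, 3), Pow(30, -1))) = Add(7, Mul(Rational(1, 3), Rational(1, 30))) = Add(7, Rational(1, 90)) = Rational(631, 90) ≈ 7.0111)
Mul(d, Add(Function('t')(7), -48)) = Mul(Rational(631, 90), Add(Mul(2, 7), -48)) = Mul(Rational(631, 90), Add(14, -48)) = Mul(Rational(631, 90), -34) = Rational(-10727, 45)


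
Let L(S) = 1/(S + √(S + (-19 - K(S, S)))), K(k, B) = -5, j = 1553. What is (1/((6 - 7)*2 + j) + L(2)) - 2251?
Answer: (-6982600*√3 + 6981049*I)/(3102*(√3 - I)) ≈ -2250.9 - 0.21651*I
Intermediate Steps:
L(S) = 1/(S + √(-14 + S)) (L(S) = 1/(S + √(S + (-19 - 1*(-5)))) = 1/(S + √(S + (-19 + 5))) = 1/(S + √(S - 14)) = 1/(S + √(-14 + S)))
(1/((6 - 7)*2 + j) + L(2)) - 2251 = (1/((6 - 7)*2 + 1553) + 1/(2 + √(-14 + 2))) - 2251 = (1/(-1*2 + 1553) + 1/(2 + √(-12))) - 2251 = (1/(-2 + 1553) + 1/(2 + 2*I*√3)) - 2251 = (1/1551 + 1/(2 + 2*I*√3)) - 2251 = -3491300/1551 + 1/(2 + 2*I*√3)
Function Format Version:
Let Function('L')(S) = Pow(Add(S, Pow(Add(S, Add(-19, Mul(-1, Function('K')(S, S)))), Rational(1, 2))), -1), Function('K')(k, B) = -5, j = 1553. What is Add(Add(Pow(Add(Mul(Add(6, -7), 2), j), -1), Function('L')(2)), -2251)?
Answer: Mul(Rational(1, 3102), Pow(Add(Pow(3, Rational(1, 2)), Mul(-1, I)), -1), Add(Mul(-6982600, Pow(3, Rational(1, 2))), Mul(6981049, I))) ≈ Add(-2250.9, Mul(-0.21651, I))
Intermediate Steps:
Function('L')(S) = Pow(Add(S, Pow(Add(-14, S), Rational(1, 2))), -1) (Function('L')(S) = Pow(Add(S, Pow(Add(S, Add(-19, Mul(-1, -5))), Rational(1, 2))), -1) = Pow(Add(S, Pow(Add(S, Add(-19, 5)), Rational(1, 2))), -1) = Pow(Add(S, Pow(Add(S, -14), Rational(1, 2))), -1) = Pow(Add(S, Pow(Add(-14, S), Rational(1, 2))), -1))
Add(Add(Pow(Add(Mul(Add(6, -7), 2), j), -1), Function('L')(2)), -2251) = Add(Add(Pow(Add(Mul(Add(6, -7), 2), 1553), -1), Pow(Add(2, Pow(Add(-14, 2), Rational(1, 2))), -1)), -2251) = Add(Add(Pow(Add(Mul(-1, 2), 1553), -1), Pow(Add(2, Pow(-12, Rational(1, 2))), -1)), -2251) = Add(Add(Pow(Add(-2, 1553), -1), Pow(Add(2, Mul(2, I, Pow(3, Rational(1, 2)))), -1)), -2251) = Add(Add(Pow(1551, -1), Pow(Add(2, Mul(2, I, Pow(3, Rational(1, 2)))), -1)), -2251) = Add(Add(Rational(1, 1551), Pow(Add(2, Mul(2, I, Pow(3, Rational(1, 2)))), -1)), -2251) = Add(Rational(-3491300, 1551), Pow(Add(2, Mul(2, I, Pow(3, Rational(1, 2)))), -1))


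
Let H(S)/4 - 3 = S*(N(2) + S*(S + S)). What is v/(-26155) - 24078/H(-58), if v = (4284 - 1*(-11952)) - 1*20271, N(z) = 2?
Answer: 692979927/4083705694 ≈ 0.16969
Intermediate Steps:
H(S) = 12 + 4*S*(2 + 2*S²) (H(S) = 12 + 4*(S*(2 + S*(S + S))) = 12 + 4*(S*(2 + S*(2*S))) = 12 + 4*(S*(2 + 2*S²)) = 12 + 4*S*(2 + 2*S²))
v = -4035 (v = (4284 + 11952) - 20271 = 16236 - 20271 = -4035)
v/(-26155) - 24078/H(-58) = -4035/(-26155) - 24078/(12 + 8*(-58) + 8*(-58)³) = -4035*(-1/26155) - 24078/(12 - 464 + 8*(-195112)) = 807/5231 - 24078/(12 - 464 - 1560896) = 807/5231 - 24078/(-1561348) = 807/5231 - 24078*(-1/1561348) = 807/5231 + 12039/780674 = 692979927/4083705694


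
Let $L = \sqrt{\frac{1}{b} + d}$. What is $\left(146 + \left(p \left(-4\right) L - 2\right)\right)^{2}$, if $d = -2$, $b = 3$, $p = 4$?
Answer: $\frac{60928}{3} - 1536 i \sqrt{15} \approx 20309.0 - 5948.9 i$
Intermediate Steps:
$L = \frac{i \sqrt{15}}{3}$ ($L = \sqrt{\frac{1}{3} - 2} = \sqrt{- \frac{5}{3}} = \frac{i \sqrt{15}}{3} \approx 1.291 i$)
$\left(146 + \left(p \left(-4\right) L - 2\right)\right)^{2} = \left(146 - \left(2 - 4 \left(-4\right) \frac{i \sqrt{15}}{3}\right)\right)^{2} = \left(146 - \left(2 + 16 \frac{i \sqrt{15}}{3}\right)\right)^{2} = \left(146 - \left(2 + \frac{16 i \sqrt{15}}{3}\right)\right)^{2} = \left(144 - \frac{16 i \sqrt{15}}{3}\right)^{2}$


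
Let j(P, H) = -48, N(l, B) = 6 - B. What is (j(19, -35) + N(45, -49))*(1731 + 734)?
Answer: 17255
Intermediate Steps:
(j(19, -35) + N(45, -49))*(1731 + 734) = (-48 + (6 - 1*(-49)))*(1731 + 734) = (-48 + (6 + 49))*2465 = (-48 + 55)*2465 = 7*2465 = 17255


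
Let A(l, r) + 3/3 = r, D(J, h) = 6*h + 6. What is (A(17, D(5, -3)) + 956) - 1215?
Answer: -272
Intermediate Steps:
D(J, h) = 6 + 6*h
A(l, r) = -1 + r
(A(17, D(5, -3)) + 956) - 1215 = ((-1 + (6 + 6*(-3))) + 956) - 1215 = ((-1 + (6 - 18)) + 956) - 1215 = ((-1 - 12) + 956) - 1215 = (-13 + 956) - 1215 = 943 - 1215 = -272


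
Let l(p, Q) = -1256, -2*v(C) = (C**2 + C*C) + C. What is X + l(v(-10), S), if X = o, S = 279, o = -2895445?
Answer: -2896701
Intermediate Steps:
v(C) = -C**2 - C/2 (v(C) = -((C**2 + C*C) + C)/2 = -((C**2 + C**2) + C)/2 = -(2*C**2 + C)/2 = -(C + 2*C**2)/2 = -C**2 - C/2)
X = -2895445
X + l(v(-10), S) = -2895445 - 1256 = -2896701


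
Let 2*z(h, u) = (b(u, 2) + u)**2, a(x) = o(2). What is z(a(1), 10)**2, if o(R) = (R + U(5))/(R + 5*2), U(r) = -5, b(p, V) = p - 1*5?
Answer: 50625/4 ≈ 12656.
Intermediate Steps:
b(p, V) = -5 + p (b(p, V) = p - 5 = -5 + p)
o(R) = (-5 + R)/(10 + R) (o(R) = (R - 5)/(R + 5*2) = (-5 + R)/(R + 10) = (-5 + R)/(10 + R))
a(x) = -1/4 (a(x) = (-5 + 2)/(10 + 2) = -3/12 = (1/12)*(-3) = -1/4)
z(h, u) = (-5 + 2*u)**2/2 (z(h, u) = ((-5 + u) + u)**2/2 = (-5 + 2*u)**2/2)
z(a(1), 10)**2 = ((-5 + 2*10)**2/2)**2 = ((-5 + 20)**2/2)**2 = ((1/2)*15**2)**2 = ((1/2)*225)**2 = (225/2)**2 = 50625/4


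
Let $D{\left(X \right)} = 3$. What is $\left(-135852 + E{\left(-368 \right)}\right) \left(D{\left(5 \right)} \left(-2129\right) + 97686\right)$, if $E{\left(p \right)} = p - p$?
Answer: $-12403151748$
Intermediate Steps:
$E{\left(p \right)} = 0$
$\left(-135852 + E{\left(-368 \right)}\right) \left(D{\left(5 \right)} \left(-2129\right) + 97686\right) = \left(-135852 + 0\right) \left(3 \left(-2129\right) + 97686\right) = - 135852 \left(-6387 + 97686\right) = \left(-135852\right) 91299 = -12403151748$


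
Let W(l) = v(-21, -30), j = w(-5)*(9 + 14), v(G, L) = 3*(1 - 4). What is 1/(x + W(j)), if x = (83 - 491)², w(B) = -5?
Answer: 1/166455 ≈ 6.0076e-6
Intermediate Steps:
v(G, L) = -9 (v(G, L) = 3*(-3) = -9)
j = -115 (j = -5*(9 + 14) = -5*23 = -115)
x = 166464 (x = (-408)² = 166464)
W(l) = -9
1/(x + W(j)) = 1/(166464 - 9) = 1/166455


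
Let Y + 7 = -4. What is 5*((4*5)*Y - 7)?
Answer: -1135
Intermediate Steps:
Y = -11 (Y = -7 - 4 = -11)
5*((4*5)*Y - 7) = 5*((4*5)*(-11) - 7) = 5*(20*(-11) - 7) = 5*(-220 - 7) = 5*(-227) = -1135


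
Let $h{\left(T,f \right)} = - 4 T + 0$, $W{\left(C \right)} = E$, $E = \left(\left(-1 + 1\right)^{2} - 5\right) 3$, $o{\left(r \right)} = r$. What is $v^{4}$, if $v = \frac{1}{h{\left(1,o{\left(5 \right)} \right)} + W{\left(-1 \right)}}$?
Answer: $\frac{1}{130321} \approx 7.6734 \cdot 10^{-6}$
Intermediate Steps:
$E = -15$ ($E = \left(0^{2} - 5\right) 3 = \left(0 - 5\right) 3 = \left(-5\right) 3 = -15$)
$W{\left(C \right)} = -15$
$h{\left(T,f \right)} = - 4 T$
$v = - \frac{1}{19}$ ($v = \frac{1}{\left(-4\right) 1 - 15} = \frac{1}{-4 - 15} = \frac{1}{-19} = - \frac{1}{19} \approx -0.052632$)
$v^{4} = \left(- \frac{1}{19}\right)^{4} = \frac{1}{130321}$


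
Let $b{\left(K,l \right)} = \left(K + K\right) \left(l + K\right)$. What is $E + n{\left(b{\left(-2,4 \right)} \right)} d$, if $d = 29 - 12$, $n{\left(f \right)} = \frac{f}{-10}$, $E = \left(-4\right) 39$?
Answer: $- \frac{712}{5} \approx -142.4$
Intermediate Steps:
$b{\left(K,l \right)} = 2 K \left(K + l\right)$
$E = -156$
$n{\left(f \right)} = - \frac{f}{10}$ ($n{\left(f \right)} = f \left(- \frac{1}{10}\right) = - \frac{f}{10}$)
$d = 17$ ($d = 29 - 12 = 17$)
$E + n{\left(b{\left(-2,4 \right)} \right)} d = -156 + - \frac{2 \left(-2\right) \left(-2 + 4\right)}{10} \cdot 17 = -156 + - \frac{2 \left(-2\right) 2}{10} \cdot 17 = -156 + \left(- \frac{1}{10}\right) \left(-8\right) 17 = -156 + \frac{4}{5} \cdot 17 = -156 + \frac{68}{5} = - \frac{712}{5}$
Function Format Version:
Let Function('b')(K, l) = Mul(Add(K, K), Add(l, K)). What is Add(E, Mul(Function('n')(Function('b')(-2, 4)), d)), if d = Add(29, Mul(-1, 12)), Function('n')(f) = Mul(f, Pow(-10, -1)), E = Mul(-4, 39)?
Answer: Rational(-712, 5) ≈ -142.40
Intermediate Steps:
Function('b')(K, l) = Mul(2, K, Add(K, l)) (Function('b')(K, l) = Mul(Mul(2, K), Add(K, l)) = Mul(2, K, Add(K, l)))
E = -156
Function('n')(f) = Mul(Rational(-1, 10), f) (Function('n')(f) = Mul(f, Rational(-1, 10)) = Mul(Rational(-1, 10), f))
d = 17 (d = Add(29, -12) = 17)
Add(E, Mul(Function('n')(Function('b')(-2, 4)), d)) = Add(-156, Mul(Mul(Rational(-1, 10), Mul(2, -2, Add(-2, 4))), 17)) = Add(-156, Mul(Mul(Rational(-1, 10), Mul(2, -2, 2)), 17)) = Add(-156, Mul(Mul(Rational(-1, 10), -8), 17)) = Add(-156, Mul(Rational(4, 5), 17)) = Add(-156, Rational(68, 5)) = Rational(-712, 5)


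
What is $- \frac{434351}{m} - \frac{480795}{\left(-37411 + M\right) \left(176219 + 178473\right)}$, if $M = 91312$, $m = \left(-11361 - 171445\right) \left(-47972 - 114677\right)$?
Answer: $- \frac{15249401290171}{383567547275806764} \approx -3.9757 \cdot 10^{-5}$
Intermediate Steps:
$m = 29733213094$ ($m = \left(-182806\right) \left(-162649\right) = 29733213094$)
$- \frac{434351}{m} - \frac{480795}{\left(-37411 + M\right) \left(176219 + 178473\right)} = - \frac{434351}{29733213094} - \frac{480795}{\left(-37411 + 91312\right) \left(176219 + 178473\right)} = \left(-434351\right) \frac{1}{29733213094} - \frac{480795}{53901 \cdot 354692} = - \frac{434351}{29733213094} - \frac{480795}{19118253492} = - \frac{434351}{29733213094} - \frac{8435}{335407956} = - \frac{15249401290171}{383567547275806764}$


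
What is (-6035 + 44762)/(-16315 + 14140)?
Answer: -12909/725 ≈ -17.806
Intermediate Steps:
(-6035 + 44762)/(-16315 + 14140) = 38727/(-2175) = 38727*(-1/2175) = -12909/725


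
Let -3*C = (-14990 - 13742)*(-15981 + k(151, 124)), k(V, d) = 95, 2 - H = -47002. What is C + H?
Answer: -456295540/3 ≈ -1.5210e+8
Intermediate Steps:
H = 47004 (H = 2 - 1*(-47002) = 2 + 47002 = 47004)
C = -456436552/3 (C = -(-14990 - 13742)*(-15981 + 95)/3 = -(-28732)*(-15886)/3 = -⅓*456436552 = -456436552/3 ≈ -1.5215e+8)
C + H = -456436552/3 + 47004 = -456295540/3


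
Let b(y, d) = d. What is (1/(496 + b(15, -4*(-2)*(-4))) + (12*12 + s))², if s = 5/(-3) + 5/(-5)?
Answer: 38706234121/1937664 ≈ 19976.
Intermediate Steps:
s = -8/3 (s = 5*(-⅓) + 5*(-⅕) = -5/3 - 1 = -8/3 ≈ -2.6667)
(1/(496 + b(15, -4*(-2)*(-4))) + (12*12 + s))² = (1/(496 - 4*(-2)*(-4)) + (12*12 - 8/3))² = (1/(496 + 8*(-4)) + (144 - 8/3))² = (1/(496 - 32) + 424/3)² = (1/464 + 424/3)² = (196739/1392)² = 38706234121/1937664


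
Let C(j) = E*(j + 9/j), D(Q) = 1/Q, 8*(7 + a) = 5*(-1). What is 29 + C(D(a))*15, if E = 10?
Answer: -2509399/244 ≈ -10284.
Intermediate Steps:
a = -61/8 (a = -7 + (5*(-1))/8 = -7 + (⅛)*(-5) = -7 - 5/8 = -61/8 ≈ -7.6250)
C(j) = 10*j + 90/j (C(j) = 10*(j + 9/j) = 10*j + 90/j)
29 + C(D(a))*15 = 29 + (10/(-61/8) + 90/(1/(-61/8)))*15 = 29 + (10*(-8/61) + 90/(-8/61))*15 = 29 + (-80/61 + 90*(-61/8))*15 = 29 + (-80/61 - 2745/4)*15 = 29 - 167765/244*15 = 29 - 2516475/244 = -2509399/244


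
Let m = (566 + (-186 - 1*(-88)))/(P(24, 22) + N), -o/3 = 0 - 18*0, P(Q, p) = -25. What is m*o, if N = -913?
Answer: 0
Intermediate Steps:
o = 0 (o = -3*(0 - 18*0) = -3*(0 + 0) = -3*0 = 0)
m = -234/469 (m = (566 + (-186 - 1*(-88)))/(-25 - 913) = (566 + (-186 + 88))/(-938) = (566 - 98)*(-1/938) = 468*(-1/938) = -234/469 ≈ -0.49893)
m*o = -234/469*0 = 0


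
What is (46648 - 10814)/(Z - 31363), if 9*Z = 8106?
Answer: -107502/91387 ≈ -1.1763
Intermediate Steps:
Z = 2702/3 (Z = (⅑)*8106 = 2702/3 ≈ 900.67)
(46648 - 10814)/(Z - 31363) = (46648 - 10814)/(2702/3 - 31363) = 35834/(-91387/3) = 35834*(-3/91387) = -107502/91387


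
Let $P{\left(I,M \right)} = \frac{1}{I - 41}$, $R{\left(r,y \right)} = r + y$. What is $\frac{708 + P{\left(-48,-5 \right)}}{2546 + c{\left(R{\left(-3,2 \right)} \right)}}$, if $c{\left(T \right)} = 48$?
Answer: $\frac{63011}{230866} \approx 0.27293$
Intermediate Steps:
$P{\left(I,M \right)} = \frac{1}{-41 + I}$
$\frac{708 + P{\left(-48,-5 \right)}}{2546 + c{\left(R{\left(-3,2 \right)} \right)}} = \frac{708 + \frac{1}{-41 - 48}}{2546 + 48} = \frac{708 + \frac{1}{-89}}{2594} = \left(708 - \frac{1}{89}\right) \frac{1}{2594} = \frac{63011}{89} \cdot \frac{1}{2594} = \frac{63011}{230866}$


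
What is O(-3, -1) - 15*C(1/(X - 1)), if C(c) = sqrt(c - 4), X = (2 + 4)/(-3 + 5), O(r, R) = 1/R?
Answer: -1 - 15*I*sqrt(14)/2 ≈ -1.0 - 28.062*I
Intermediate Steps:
X = 3 (X = 6/2 = 6*(1/2) = 3)
C(c) = sqrt(-4 + c)
O(-3, -1) - 15*C(1/(X - 1)) = 1/(-1) - 15*sqrt(-4 + 1/(3 - 1)) = -1 - 15*sqrt(-4 + 1/2) = -1 - 15*I*sqrt(14)/2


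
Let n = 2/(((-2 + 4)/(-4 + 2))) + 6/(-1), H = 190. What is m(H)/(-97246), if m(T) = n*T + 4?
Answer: 758/48623 ≈ 0.015589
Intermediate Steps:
n = -8 (n = 2/((2/(-2))) + 6*(-1) = 2/((2*(-½))) - 6 = 2/(-1) - 6 = 2*(-1) - 6 = -2 - 6 = -8)
m(T) = 4 - 8*T (m(T) = -8*T + 4 = 4 - 8*T)
m(H)/(-97246) = (4 - 8*190)/(-97246) = (4 - 1520)*(-1/97246) = -1516*(-1/97246) = 758/48623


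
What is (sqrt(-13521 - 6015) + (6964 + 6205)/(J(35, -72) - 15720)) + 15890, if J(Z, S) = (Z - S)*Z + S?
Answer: 191413661/12047 + 4*I*sqrt(1221) ≈ 15889.0 + 139.77*I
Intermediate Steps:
J(Z, S) = S + Z*(Z - S) (J(Z, S) = Z*(Z - S) + S = S + Z*(Z - S))
(sqrt(-13521 - 6015) + (6964 + 6205)/(J(35, -72) - 15720)) + 15890 = (sqrt(-13521 - 6015) + (6964 + 6205)/((-72 + 35**2 - 1*(-72)*35) - 15720)) + 15890 = (sqrt(-19536) + 13169/((-72 + 1225 + 2520) - 15720)) + 15890 = (4*I*sqrt(1221) + 13169/(3673 - 15720)) + 15890 = (4*I*sqrt(1221) + 13169/(-12047)) + 15890 = (4*I*sqrt(1221) + 13169*(-1/12047)) + 15890 = (4*I*sqrt(1221) - 13169/12047) + 15890 = (-13169/12047 + 4*I*sqrt(1221)) + 15890 = 191413661/12047 + 4*I*sqrt(1221)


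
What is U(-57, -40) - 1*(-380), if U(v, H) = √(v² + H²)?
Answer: 380 + √4849 ≈ 449.63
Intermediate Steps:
U(v, H) = √(H² + v²)
U(-57, -40) - 1*(-380) = √((-40)² + (-57)²) - 1*(-380) = √(1600 + 3249) + 380 = √4849 + 380 = 380 + √4849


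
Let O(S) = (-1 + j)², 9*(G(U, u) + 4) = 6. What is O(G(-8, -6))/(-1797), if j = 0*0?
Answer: -1/1797 ≈ -0.00055648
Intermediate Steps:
j = 0
G(U, u) = -10/3 (G(U, u) = -4 + (⅑)*6 = -4 + ⅔ = -10/3)
O(S) = 1 (O(S) = (-1 + 0)² = (-1)² = 1)
O(G(-8, -6))/(-1797) = 1/(-1797) = 1*(-1/1797) = -1/1797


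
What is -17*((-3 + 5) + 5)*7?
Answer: -833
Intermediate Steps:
-17*((-3 + 5) + 5)*7 = -17*(2 + 5)*7 = -119*7 = -17*49 = -833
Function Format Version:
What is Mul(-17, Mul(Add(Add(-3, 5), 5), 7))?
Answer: -833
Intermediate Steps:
Mul(-17, Mul(Add(Add(-3, 5), 5), 7)) = Mul(-17, Mul(Add(2, 5), 7)) = Mul(-17, Mul(7, 7)) = Mul(-17, 49) = -833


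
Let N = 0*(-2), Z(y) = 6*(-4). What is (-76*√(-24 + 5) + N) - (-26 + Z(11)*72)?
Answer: 1754 - 76*I*√19 ≈ 1754.0 - 331.28*I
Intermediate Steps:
Z(y) = -24
N = 0
(-76*√(-24 + 5) + N) - (-26 + Z(11)*72) = (-76*√(-24 + 5) + 0) - (-26 - 24*72) = (-76*I*√19 + 0) - (-26 - 1728) = (-76*I*√19 + 0) - 1*(-1754) = (-76*I*√19 + 0) + 1754 = -76*I*√19 + 1754 = 1754 - 76*I*√19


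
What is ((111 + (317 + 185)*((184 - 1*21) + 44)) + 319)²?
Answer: 10887670336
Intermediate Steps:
((111 + (317 + 185)*((184 - 1*21) + 44)) + 319)² = ((111 + 502*((184 - 21) + 44)) + 319)² = ((111 + 502*(163 + 44)) + 319)² = ((111 + 502*207) + 319)² = ((111 + 103914) + 319)² = (104025 + 319)² = 104344² = 10887670336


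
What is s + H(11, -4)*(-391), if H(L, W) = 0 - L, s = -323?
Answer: 3978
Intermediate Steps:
H(L, W) = -L
s + H(11, -4)*(-391) = -323 - 1*11*(-391) = -323 - 11*(-391) = -323 + 4301 = 3978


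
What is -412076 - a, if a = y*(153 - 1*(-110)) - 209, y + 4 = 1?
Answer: -411078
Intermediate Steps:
y = -3 (y = -4 + 1 = -3)
a = -998 (a = -3*(153 - 1*(-110)) - 209 = -3*(153 + 110) - 209 = -3*263 - 209 = -789 - 209 = -998)
-412076 - a = -412076 - 1*(-998) = -412076 + 998 = -411078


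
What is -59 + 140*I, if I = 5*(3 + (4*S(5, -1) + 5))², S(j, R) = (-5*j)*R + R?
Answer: 7571141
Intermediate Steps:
S(j, R) = R - 5*R*j (S(j, R) = -5*R*j + R = R - 5*R*j)
I = 54080 (I = 5*(3 + (4*(-(1 - 5*5)) + 5))² = 5*(3 + (4*(-(1 - 25)) + 5))² = 5*(3 + (4*(-1*(-24)) + 5))² = 5*(3 + (4*24 + 5))² = 5*(3 + (96 + 5))² = 5*(3 + 101)² = 5*104² = 5*10816 = 54080)
-59 + 140*I = -59 + 140*54080 = -59 + 7571200 = 7571141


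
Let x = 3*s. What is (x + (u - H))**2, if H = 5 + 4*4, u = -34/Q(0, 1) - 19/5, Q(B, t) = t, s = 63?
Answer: 423801/25 ≈ 16952.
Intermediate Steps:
u = -189/5 (u = -34/1 - 19/5 = -34*1 - 19*1/5 = -34 - 19/5 = -189/5 ≈ -37.800)
x = 189 (x = 3*63 = 189)
H = 21 (H = 5 + 16 = 21)
(x + (u - H))**2 = (189 + (-189/5 - 1*21))**2 = (189 + (-189/5 - 21))**2 = (189 - 294/5)**2 = (651/5)**2 = 423801/25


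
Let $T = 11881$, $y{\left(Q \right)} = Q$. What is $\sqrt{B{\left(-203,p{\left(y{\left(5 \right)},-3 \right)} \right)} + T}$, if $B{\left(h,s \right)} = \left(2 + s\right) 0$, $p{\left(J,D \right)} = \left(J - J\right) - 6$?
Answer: $109$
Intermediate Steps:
$p{\left(J,D \right)} = -6$ ($p{\left(J,D \right)} = 0 - 6 = -6$)
$B{\left(h,s \right)} = 0$
$\sqrt{B{\left(-203,p{\left(y{\left(5 \right)},-3 \right)} \right)} + T} = \sqrt{0 + 11881} = \sqrt{11881} = 109$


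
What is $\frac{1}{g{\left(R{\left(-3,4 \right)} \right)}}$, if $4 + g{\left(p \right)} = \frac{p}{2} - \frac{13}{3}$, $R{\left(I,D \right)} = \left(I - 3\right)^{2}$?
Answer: $\frac{3}{29} \approx 0.10345$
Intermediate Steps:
$R{\left(I,D \right)} = \left(-3 + I\right)^{2}$
$g{\left(p \right)} = - \frac{25}{3} + \frac{p}{2}$ ($g{\left(p \right)} = -4 + \left(\frac{p}{2} - \frac{13}{3}\right) = -4 + \left(- \frac{13}{3} + \frac{p}{2}\right) = - \frac{25}{3} + \frac{p}{2}$)
$\frac{1}{g{\left(R{\left(-3,4 \right)} \right)}} = \frac{1}{- \frac{25}{3} + \frac{\left(-3 - 3\right)^{2}}{2}} = \frac{1}{- \frac{25}{3} + \frac{\left(-6\right)^{2}}{2}} = \frac{1}{- \frac{25}{3} + \frac{1}{2} \cdot 36} = \frac{1}{- \frac{25}{3} + 18} = \frac{1}{\frac{29}{3}} = \frac{3}{29}$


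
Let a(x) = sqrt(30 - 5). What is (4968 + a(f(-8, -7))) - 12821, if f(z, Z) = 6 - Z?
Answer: -7848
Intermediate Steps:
a(x) = 5 (a(x) = sqrt(25) = 5)
(4968 + a(f(-8, -7))) - 12821 = (4968 + 5) - 12821 = 4973 - 12821 = -7848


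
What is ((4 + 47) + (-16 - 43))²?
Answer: 64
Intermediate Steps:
((4 + 47) + (-16 - 43))² = (51 - 59)² = (-8)² = 64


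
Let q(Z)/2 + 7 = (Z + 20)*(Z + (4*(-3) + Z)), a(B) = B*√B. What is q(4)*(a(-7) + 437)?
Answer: -90022 + 1442*I*√7 ≈ -90022.0 + 3815.2*I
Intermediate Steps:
a(B) = B^(3/2)
q(Z) = -14 + 2*(-12 + 2*Z)*(20 + Z) (q(Z) = -14 + 2*((Z + 20)*(Z + (4*(-3) + Z))) = -14 + 2*((20 + Z)*(Z + (-12 + Z))) = -14 + 2*((20 + Z)*(-12 + 2*Z)) = -14 + 2*((-12 + 2*Z)*(20 + Z)) = -14 + 2*(-12 + 2*Z)*(20 + Z))
q(4)*(a(-7) + 437) = (-494 + 4*4² + 56*4)*((-7)^(3/2) + 437) = (-494 + 4*16 + 224)*(-7*I*√7 + 437) = (-494 + 64 + 224)*(437 - 7*I*√7) = -206*(437 - 7*I*√7) = -90022 + 1442*I*√7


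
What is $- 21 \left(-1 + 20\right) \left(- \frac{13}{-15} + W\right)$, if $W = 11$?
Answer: $- \frac{23674}{5} \approx -4734.8$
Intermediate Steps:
$- 21 \left(-1 + 20\right) \left(- \frac{13}{-15} + W\right) = - 21 \left(-1 + 20\right) \left(- \frac{13}{-15} + 11\right) = - 21 \cdot 19 \left(\left(-13\right) \left(- \frac{1}{15}\right) + 11\right) = - 21 \cdot 19 \left(\frac{13}{15} + 11\right) = - 21 \cdot 19 \cdot \frac{178}{15} = \left(-21\right) \frac{3382}{15} = - \frac{23674}{5}$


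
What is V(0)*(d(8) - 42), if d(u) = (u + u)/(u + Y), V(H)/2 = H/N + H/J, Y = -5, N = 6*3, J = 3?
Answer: 0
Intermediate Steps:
N = 18
V(H) = 7*H/9 (V(H) = 2*(H/18 + H/3) = 2*(7*H/18) = 7*H/9)
d(u) = 2*u/(-5 + u) (d(u) = (u + u)/(u - 5) = (2*u)/(-5 + u) = 2*u/(-5 + u))
V(0)*(d(8) - 42) = ((7/9)*0)*(2*8/(-5 + 8) - 42) = 0*(2*8/3 - 42) = 0*(2*8*(1/3) - 42) = 0*(16/3 - 42) = 0*(-110/3) = 0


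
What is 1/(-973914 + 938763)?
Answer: -1/35151 ≈ -2.8449e-5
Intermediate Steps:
1/(-973914 + 938763) = 1/(-35151) = -1/35151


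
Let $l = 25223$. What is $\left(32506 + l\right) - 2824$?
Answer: $54905$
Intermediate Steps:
$\left(32506 + l\right) - 2824 = \left(32506 + 25223\right) - 2824 = 57729 - 2824 = 54905$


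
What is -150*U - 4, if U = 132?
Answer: -19804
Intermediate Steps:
-150*U - 4 = -150*132 - 4 = -19800 - 4 = -19804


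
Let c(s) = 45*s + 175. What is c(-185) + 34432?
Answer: 26282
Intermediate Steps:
c(s) = 175 + 45*s
c(-185) + 34432 = (175 + 45*(-185)) + 34432 = (175 - 8325) + 34432 = -8150 + 34432 = 26282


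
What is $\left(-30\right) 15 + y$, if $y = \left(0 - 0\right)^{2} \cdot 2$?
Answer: $-450$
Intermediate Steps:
$y = 0$ ($y = \left(0 + 0\right)^{2} \cdot 2 = 0^{2} \cdot 2 = 0 \cdot 2 = 0$)
$\left(-30\right) 15 + y = \left(-30\right) 15 + 0 = -450 + 0 = -450$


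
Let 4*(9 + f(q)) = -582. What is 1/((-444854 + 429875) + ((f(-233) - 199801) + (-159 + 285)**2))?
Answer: -2/398117 ≈ -5.0236e-6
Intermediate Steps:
f(q) = -309/2 (f(q) = -9 + (1/4)*(-582) = -9 - 291/2 = -309/2)
1/((-444854 + 429875) + ((f(-233) - 199801) + (-159 + 285)**2)) = 1/((-444854 + 429875) + ((-309/2 - 199801) + (-159 + 285)**2)) = 1/(-14979 + (-399911/2 + 126**2)) = 1/(-14979 + (-399911/2 + 15876)) = 1/(-14979 - 368159/2) = 1/(-398117/2) = -2/398117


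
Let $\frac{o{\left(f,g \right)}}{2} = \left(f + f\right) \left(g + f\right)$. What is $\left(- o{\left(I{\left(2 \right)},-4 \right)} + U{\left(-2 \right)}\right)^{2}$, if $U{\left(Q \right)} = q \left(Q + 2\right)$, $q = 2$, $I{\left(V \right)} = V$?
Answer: $256$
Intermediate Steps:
$o{\left(f,g \right)} = 4 f \left(f + g\right)$ ($o{\left(f,g \right)} = 2 \left(f + f\right) \left(g + f\right) = 2 \cdot 2 f \left(f + g\right) = 4 f \left(f + g\right)$)
$U{\left(Q \right)} = 4 + 2 Q$ ($U{\left(Q \right)} = 2 \left(Q + 2\right) = 2 \left(2 + Q\right) = 4 + 2 Q$)
$\left(- o{\left(I{\left(2 \right)},-4 \right)} + U{\left(-2 \right)}\right)^{2} = \left(- 4 \cdot 2 \left(2 - 4\right) + \left(4 + 2 \left(-2\right)\right)\right)^{2} = \left(- 4 \cdot 2 \left(-2\right) + \left(4 - 4\right)\right)^{2} = \left(\left(-1\right) \left(-16\right) + 0\right)^{2} = \left(16 + 0\right)^{2} = 16^{2} = 256$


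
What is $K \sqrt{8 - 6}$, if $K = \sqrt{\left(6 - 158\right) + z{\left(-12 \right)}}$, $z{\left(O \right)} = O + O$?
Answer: $4 i \sqrt{22} \approx 18.762 i$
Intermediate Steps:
$z{\left(O \right)} = 2 O$
$K = 4 i \sqrt{11}$ ($K = \sqrt{\left(6 - 158\right) + 2 \left(-12\right)} = \sqrt{\left(6 - 158\right) - 24} = \sqrt{-152 - 24} = \sqrt{-176} = 4 i \sqrt{11} \approx 13.266 i$)
$K \sqrt{8 - 6} = 4 i \sqrt{11} \sqrt{8 - 6} = 4 i \sqrt{11} \sqrt{2} = 4 i \sqrt{22}$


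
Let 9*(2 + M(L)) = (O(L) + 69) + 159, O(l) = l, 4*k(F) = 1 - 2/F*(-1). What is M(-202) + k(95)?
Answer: 3913/3420 ≈ 1.1442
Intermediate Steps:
k(F) = 1/4 + 1/(2*F) (k(F) = (1 - 2/F*(-1))/4 = (1 + 2/F)/4 = 1/4 + 1/(2*F))
M(L) = 70/3 + L/9 (M(L) = -2 + ((L + 69) + 159)/9 = -2 + ((69 + L) + 159)/9 = -2 + (228 + L)/9 = -2 + (76/3 + L/9) = 70/3 + L/9)
M(-202) + k(95) = (70/3 + (1/9)*(-202)) + (1/4)*(2 + 95)/95 = (70/3 - 202/9) + (1/4)*(1/95)*97 = 8/9 + 97/380 = 3913/3420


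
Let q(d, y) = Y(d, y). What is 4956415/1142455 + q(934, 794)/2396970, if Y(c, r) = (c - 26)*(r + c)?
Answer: 151921304183/30427004015 ≈ 4.9930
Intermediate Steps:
Y(c, r) = (-26 + c)*(c + r)
q(d, y) = d**2 - 26*d - 26*y + d*y
4956415/1142455 + q(934, 794)/2396970 = 4956415/1142455 + (934**2 - 26*934 - 26*794 + 934*794)/2396970 = 4956415*(1/1142455) + (872356 - 24284 - 20644 + 741596)*(1/2396970) = 991283/228491 + 1569024*(1/2396970) = 991283/228491 + 87168/133165 = 151921304183/30427004015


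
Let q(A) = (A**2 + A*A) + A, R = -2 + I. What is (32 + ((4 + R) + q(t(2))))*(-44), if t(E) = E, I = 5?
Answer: -2156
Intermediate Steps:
R = 3 (R = -2 + 5 = 3)
q(A) = A + 2*A**2 (q(A) = (A**2 + A**2) + A = 2*A**2 + A = A + 2*A**2)
(32 + ((4 + R) + q(t(2))))*(-44) = (32 + ((4 + 3) + 2*(1 + 2*2)))*(-44) = (32 + (7 + 2*(1 + 4)))*(-44) = (32 + (7 + 2*5))*(-44) = (32 + (7 + 10))*(-44) = (32 + 17)*(-44) = 49*(-44) = -2156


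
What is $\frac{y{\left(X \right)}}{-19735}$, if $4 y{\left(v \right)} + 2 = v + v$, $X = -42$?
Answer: $\frac{43}{39470} \approx 0.0010894$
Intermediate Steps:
$y{\left(v \right)} = - \frac{1}{2} + \frac{v}{2}$ ($y{\left(v \right)} = - \frac{1}{2} + \frac{v + v}{4} = - \frac{1}{2} + \frac{2 v}{4} = - \frac{1}{2} + \frac{v}{2}$)
$\frac{y{\left(X \right)}}{-19735} = \frac{- \frac{1}{2} + \frac{1}{2} \left(-42\right)}{-19735} = \left(- \frac{1}{2} - 21\right) \left(- \frac{1}{19735}\right) = \left(- \frac{43}{2}\right) \left(- \frac{1}{19735}\right) = \frac{43}{39470}$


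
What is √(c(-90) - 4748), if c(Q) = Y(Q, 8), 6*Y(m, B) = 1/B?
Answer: I*√683709/12 ≈ 68.906*I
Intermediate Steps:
Y(m, B) = 1/(6*B)
c(Q) = 1/48 (c(Q) = (⅙)/8 = (⅙)*(⅛) = 1/48)
√(c(-90) - 4748) = √(1/48 - 4748) = √(-227903/48) = I*√683709/12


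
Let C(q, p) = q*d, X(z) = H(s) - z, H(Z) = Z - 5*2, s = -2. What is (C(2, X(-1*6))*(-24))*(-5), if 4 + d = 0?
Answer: -960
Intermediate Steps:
H(Z) = -10 + Z (H(Z) = Z - 10 = -10 + Z)
d = -4 (d = -4 + 0 = -4)
X(z) = -12 - z (X(z) = (-10 - 2) - z = -12 - z)
C(q, p) = -4*q (C(q, p) = q*(-4) = -4*q)
(C(2, X(-1*6))*(-24))*(-5) = (-4*2*(-24))*(-5) = -8*(-24)*(-5) = 192*(-5) = -960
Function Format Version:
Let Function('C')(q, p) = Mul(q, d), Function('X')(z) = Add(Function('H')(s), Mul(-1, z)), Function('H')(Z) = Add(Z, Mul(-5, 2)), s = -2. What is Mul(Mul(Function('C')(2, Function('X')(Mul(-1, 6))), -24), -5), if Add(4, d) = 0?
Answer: -960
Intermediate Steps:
Function('H')(Z) = Add(-10, Z) (Function('H')(Z) = Add(Z, -10) = Add(-10, Z))
d = -4 (d = Add(-4, 0) = -4)
Function('X')(z) = Add(-12, Mul(-1, z)) (Function('X')(z) = Add(Add(-10, -2), Mul(-1, z)) = Add(-12, Mul(-1, z)))
Function('C')(q, p) = Mul(-4, q) (Function('C')(q, p) = Mul(q, -4) = Mul(-4, q))
Mul(Mul(Function('C')(2, Function('X')(Mul(-1, 6))), -24), -5) = Mul(Mul(Mul(-4, 2), -24), -5) = Mul(Mul(-8, -24), -5) = Mul(192, -5) = -960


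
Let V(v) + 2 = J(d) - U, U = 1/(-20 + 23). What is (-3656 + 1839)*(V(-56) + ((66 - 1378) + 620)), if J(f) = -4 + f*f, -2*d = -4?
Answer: 3784811/3 ≈ 1.2616e+6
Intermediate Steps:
d = 2 (d = -½*(-4) = 2)
J(f) = -4 + f²
U = ⅓ (U = 1/3 = ⅓ ≈ 0.33333)
V(v) = -7/3 (V(v) = -2 + ((-4 + 2²) - 1*⅓) = -2 + ((-4 + 4) - ⅓) = -2 + (0 - ⅓) = -2 - ⅓ = -7/3)
(-3656 + 1839)*(V(-56) + ((66 - 1378) + 620)) = (-3656 + 1839)*(-7/3 + ((66 - 1378) + 620)) = -1817*(-7/3 + (-1312 + 620)) = -1817*(-7/3 - 692) = -1817*(-2083/3) = 3784811/3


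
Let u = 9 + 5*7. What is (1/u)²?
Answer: 1/1936 ≈ 0.00051653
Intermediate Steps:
u = 44 (u = 9 + 35 = 44)
(1/u)² = (1/44)² = 1/1936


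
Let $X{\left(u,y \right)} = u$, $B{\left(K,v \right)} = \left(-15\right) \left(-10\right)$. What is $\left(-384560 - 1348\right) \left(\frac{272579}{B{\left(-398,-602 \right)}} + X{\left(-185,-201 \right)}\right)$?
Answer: $- \frac{15746911622}{25} \approx -6.2988 \cdot 10^{8}$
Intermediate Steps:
$B{\left(K,v \right)} = 150$
$\left(-384560 - 1348\right) \left(\frac{272579}{B{\left(-398,-602 \right)}} + X{\left(-185,-201 \right)}\right) = \left(-384560 - 1348\right) \left(\frac{272579}{150} - 185\right) = - 385908 \left(272579 \cdot \frac{1}{150} - 185\right) = - 385908 \left(\frac{272579}{150} - 185\right) = \left(-385908\right) \frac{244829}{150} = - \frac{15746911622}{25}$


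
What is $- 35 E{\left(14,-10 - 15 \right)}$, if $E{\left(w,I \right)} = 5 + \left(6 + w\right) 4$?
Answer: $-2975$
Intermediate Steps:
$E{\left(w,I \right)} = 29 + 4 w$ ($E{\left(w,I \right)} = 5 + \left(24 + 4 w\right) = 29 + 4 w$)
$- 35 E{\left(14,-10 - 15 \right)} = - 35 \left(29 + 4 \cdot 14\right) = - 35 \left(29 + 56\right) = \left(-35\right) 85 = -2975$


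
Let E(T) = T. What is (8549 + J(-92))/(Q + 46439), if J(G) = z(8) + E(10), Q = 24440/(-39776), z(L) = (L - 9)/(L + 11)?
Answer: 808546640/4386941407 ≈ 0.18431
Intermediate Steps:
z(L) = (-9 + L)/(11 + L)
Q = -3055/4972 (Q = 24440*(-1/39776) = -3055/4972 ≈ -0.61444)
J(G) = 189/19 (J(G) = (-9 + 8)/(11 + 8) + 10 = -1/19 + 10 = 189/19)
(8549 + J(-92))/(Q + 46439) = (8549 + 189/19)/(-3055/4972 + 46439) = 162620/(19*(230891653/4972)) = (162620/19)*(4972/230891653) = 808546640/4386941407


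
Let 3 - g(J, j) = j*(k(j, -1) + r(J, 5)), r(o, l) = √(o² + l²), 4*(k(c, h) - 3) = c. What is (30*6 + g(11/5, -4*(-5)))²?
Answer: 12465 - 184*√746 ≈ 7439.4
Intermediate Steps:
k(c, h) = 3 + c/4
r(o, l) = √(l² + o²)
g(J, j) = 3 - j*(3 + √(25 + J²) + j/4) (g(J, j) = 3 - j*((3 + j/4) + √(5² + J²)) = 3 - j*((3 + j/4) + √(25 + J²)) = 3 - j*(3 + √(25 + J²) + j/4))
(30*6 + g(11/5, -4*(-5)))² = (30*6 + (3 - (-4*(-5))*√(25 + (11/5)²) - (-4*(-5))*(12 - 4*(-5))/4))² = (180 + (3 - 1*20*√(25 + (11*(⅕))²) - ¼*20*(12 + 20)))² = (180 + (3 - 1*20*√(25 + (11/5)²) - ¼*20*32))² = (180 + (3 - 1*20*√(25 + 121/25) - 160))² = (180 + (3 - 1*20*√(746/25) - 160))² = (180 + (3 - 1*20*√746/5 - 160))² = (180 + (3 - 4*√746 - 160))² = (180 + (-157 - 4*√746))² = (23 - 4*√746)²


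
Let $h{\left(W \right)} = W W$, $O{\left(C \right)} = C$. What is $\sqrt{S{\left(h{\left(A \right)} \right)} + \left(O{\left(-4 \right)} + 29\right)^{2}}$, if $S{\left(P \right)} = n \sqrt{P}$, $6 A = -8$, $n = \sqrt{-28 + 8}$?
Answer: $\frac{\sqrt{5625 + 24 i \sqrt{5}}}{3} \approx 25.0 + 0.11926 i$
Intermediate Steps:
$n = 2 i \sqrt{5}$ ($n = \sqrt{-20} = 2 i \sqrt{5} \approx 4.4721 i$)
$A = - \frac{4}{3}$ ($A = \frac{1}{6} \left(-8\right) = - \frac{4}{3} \approx -1.3333$)
$h{\left(W \right)} = W^{2}$
$S{\left(P \right)} = 2 i \sqrt{5} \sqrt{P}$
$\sqrt{S{\left(h{\left(A \right)} \right)} + \left(O{\left(-4 \right)} + 29\right)^{2}} = \sqrt{2 i \sqrt{5} \sqrt{\left(- \frac{4}{3}\right)^{2}} + \left(-4 + 29\right)^{2}} = \sqrt{2 i \sqrt{5} \sqrt{\frac{16}{9}} + 25^{2}} = \sqrt{2 i \sqrt{5} \cdot \frac{4}{3} + 625} = \sqrt{\frac{8 i \sqrt{5}}{3} + 625} = \sqrt{625 + \frac{8 i \sqrt{5}}{3}}$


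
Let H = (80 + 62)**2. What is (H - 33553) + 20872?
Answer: 7483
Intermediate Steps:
H = 20164 (H = 142**2 = 20164)
(H - 33553) + 20872 = (20164 - 33553) + 20872 = -13389 + 20872 = 7483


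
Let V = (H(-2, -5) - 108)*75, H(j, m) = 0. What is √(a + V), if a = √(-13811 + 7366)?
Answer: √(-8100 + I*√6445) ≈ 0.446 + 90.001*I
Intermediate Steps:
a = I*√6445 (a = √(-6445) = I*√6445 ≈ 80.281*I)
V = -8100 (V = (0 - 108)*75 = -108*75 = -8100)
√(a + V) = √(I*√6445 - 8100) = √(-8100 + I*√6445)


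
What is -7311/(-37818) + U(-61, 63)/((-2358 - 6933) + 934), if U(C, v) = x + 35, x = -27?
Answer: 20265161/105348342 ≈ 0.19236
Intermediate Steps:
U(C, v) = 8 (U(C, v) = -27 + 35 = 8)
-7311/(-37818) + U(-61, 63)/((-2358 - 6933) + 934) = -7311/(-37818) + 8/((-2358 - 6933) + 934) = -7311*(-1/37818) + 8/(-9291 + 934) = 2437/12606 + 8/(-8357) = 2437/12606 + 8*(-1/8357) = 2437/12606 - 8/8357 = 20265161/105348342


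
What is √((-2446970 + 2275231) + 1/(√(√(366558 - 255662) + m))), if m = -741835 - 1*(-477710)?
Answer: √(-I - 171739*√(264125 - 4*√6931))/(264125 - 4*√6931)^(¼) ≈ 2.3491e-6 - 414.41*I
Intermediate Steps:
m = -264125 (m = -741835 + 477710 = -264125)
√((-2446970 + 2275231) + 1/(√(√(366558 - 255662) + m))) = √((-2446970 + 2275231) + 1/(√(√(366558 - 255662) - 264125))) = √(-171739 + 1/(√(√110896 - 264125))) = √(-171739 + 1/(√(4*√6931 - 264125))) = √(-171739 + 1/(√(-264125 + 4*√6931))) = √(-171739 + (-264125 + 4*√6931)^(-½))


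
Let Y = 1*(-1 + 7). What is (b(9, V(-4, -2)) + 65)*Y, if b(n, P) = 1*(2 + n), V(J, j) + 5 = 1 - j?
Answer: 456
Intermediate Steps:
V(J, j) = -4 - j (V(J, j) = -5 + (1 - j) = -4 - j)
Y = 6 (Y = 1*6 = 6)
b(n, P) = 2 + n
(b(9, V(-4, -2)) + 65)*Y = ((2 + 9) + 65)*6 = (11 + 65)*6 = 76*6 = 456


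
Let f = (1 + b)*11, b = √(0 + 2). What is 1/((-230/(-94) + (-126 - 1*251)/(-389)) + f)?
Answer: -4818795461/11425314049 + 3676948979*√2/11425314049 ≈ 0.033364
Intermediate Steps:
b = √2 ≈ 1.4142
f = 11 + 11*√2 (f = (1 + √2)*11 = 11 + 11*√2 ≈ 26.556)
1/((-230/(-94) + (-126 - 1*251)/(-389)) + f) = 1/((-230/(-94) + (-126 - 1*251)/(-389)) + (11 + 11*√2)) = 1/((-230*(-1/94) + (-126 - 251)*(-1/389)) + (11 + 11*√2)) = 1/((115/47 - 377*(-1/389)) + (11 + 11*√2)) = 1/((115/47 + 377/389) + (11 + 11*√2)) = 1/(62454/18283 + (11 + 11*√2)) = 1/(263567/18283 + 11*√2)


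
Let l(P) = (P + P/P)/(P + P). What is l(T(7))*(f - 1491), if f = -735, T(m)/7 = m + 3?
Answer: -11289/10 ≈ -1128.9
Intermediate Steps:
T(m) = 21 + 7*m (T(m) = 7*(m + 3) = 7*(3 + m) = 21 + 7*m)
l(P) = (1 + P)/(2*P) (l(P) = (P + 1)/((2*P)) = (1 + P)*(1/(2*P)) = (1 + P)/(2*P))
l(T(7))*(f - 1491) = ((1 + (21 + 7*7))/(2*(21 + 7*7)))*(-735 - 1491) = ((1 + (21 + 49))/(2*(21 + 49)))*(-2226) = ((1/2)*(1 + 70)/70)*(-2226) = ((1/2)*(1/70)*71)*(-2226) = (71/140)*(-2226) = -11289/10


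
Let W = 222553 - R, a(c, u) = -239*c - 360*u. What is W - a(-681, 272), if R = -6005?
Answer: 163719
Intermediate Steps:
a(c, u) = -360*u - 239*c
W = 228558 (W = 222553 - 1*(-6005) = 222553 + 6005 = 228558)
W - a(-681, 272) = 228558 - (-360*272 - 239*(-681)) = 228558 - (-97920 + 162759) = 228558 - 1*64839 = 228558 - 64839 = 163719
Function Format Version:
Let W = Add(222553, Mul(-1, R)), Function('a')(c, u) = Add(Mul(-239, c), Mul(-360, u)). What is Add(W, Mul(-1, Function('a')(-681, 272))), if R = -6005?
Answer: 163719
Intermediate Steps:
Function('a')(c, u) = Add(Mul(-360, u), Mul(-239, c))
W = 228558 (W = Add(222553, Mul(-1, -6005)) = Add(222553, 6005) = 228558)
Add(W, Mul(-1, Function('a')(-681, 272))) = Add(228558, Mul(-1, Add(Mul(-360, 272), Mul(-239, -681)))) = Add(228558, Mul(-1, Add(-97920, 162759))) = Add(228558, Mul(-1, 64839)) = Add(228558, -64839) = 163719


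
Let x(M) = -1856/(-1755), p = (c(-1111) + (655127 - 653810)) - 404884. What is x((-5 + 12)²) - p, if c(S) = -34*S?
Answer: 641968571/1755 ≈ 3.6579e+5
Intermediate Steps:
p = -365793 (p = (-34*(-1111) + (655127 - 653810)) - 404884 = (37774 + 1317) - 404884 = 39091 - 404884 = -365793)
x(M) = 1856/1755 (x(M) = -1856*(-1/1755) = 1856/1755)
x((-5 + 12)²) - p = 1856/1755 - 1*(-365793) = 1856/1755 + 365793 = 641968571/1755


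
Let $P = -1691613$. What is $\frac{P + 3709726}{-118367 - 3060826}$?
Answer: $- \frac{2018113}{3179193} \approx -0.63479$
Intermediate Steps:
$\frac{P + 3709726}{-118367 - 3060826} = \frac{-1691613 + 3709726}{-118367 - 3060826} = \frac{2018113}{-3179193} = 2018113 \left(- \frac{1}{3179193}\right) = - \frac{2018113}{3179193}$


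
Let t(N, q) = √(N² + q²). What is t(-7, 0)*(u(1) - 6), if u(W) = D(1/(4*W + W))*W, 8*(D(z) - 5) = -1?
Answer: -63/8 ≈ -7.8750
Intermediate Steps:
D(z) = 39/8 (D(z) = 5 + (⅛)*(-1) = 5 - ⅛ = 39/8)
u(W) = 39*W/8
t(-7, 0)*(u(1) - 6) = √((-7)² + 0²)*((39/8)*1 - 6) = √(49 + 0)*(39/8 - 6) = √49*(-9/8) = 7*(-9/8) = -63/8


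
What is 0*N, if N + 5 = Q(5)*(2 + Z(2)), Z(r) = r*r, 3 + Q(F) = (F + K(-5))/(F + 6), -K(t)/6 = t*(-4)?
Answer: 0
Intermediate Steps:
K(t) = 24*t (K(t) = -6*t*(-4) = -(-24)*t = 24*t)
Q(F) = -3 + (-120 + F)/(6 + F) (Q(F) = -3 + (F + 24*(-5))/(F + 6) = -3 + (F - 120)/(6 + F) = -3 + (-120 + F)/(6 + F))
Z(r) = r²
N = -943/11 (N = -5 + (2*(-69 - 1*5)/(6 + 5))*(2 + 2²) = -5 + (2*(-69 - 5)/11)*(2 + 4) = -5 + (2*(1/11)*(-74))*6 = -5 - 148/11*6 = -5 - 888/11 = -943/11 ≈ -85.727)
0*N = 0*(-943/11) = 0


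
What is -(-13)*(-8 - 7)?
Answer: -195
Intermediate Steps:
-(-13)*(-8 - 7) = -(-13)*(-15) = -1*195 = -195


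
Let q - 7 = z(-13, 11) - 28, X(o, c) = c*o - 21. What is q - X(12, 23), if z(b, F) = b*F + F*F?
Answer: -298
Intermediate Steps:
z(b, F) = F² + F*b (z(b, F) = F*b + F² = F² + F*b)
X(o, c) = -21 + c*o
q = -43 (q = 7 + (11*(11 - 13) - 28) = 7 + (11*(-2) - 28) = 7 + (-22 - 28) = 7 - 50 = -43)
q - X(12, 23) = -43 - (-21 + 23*12) = -43 - (-21 + 276) = -43 - 1*255 = -43 - 255 = -298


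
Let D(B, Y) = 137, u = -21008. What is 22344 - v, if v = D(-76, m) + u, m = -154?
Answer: 43215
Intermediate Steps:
v = -20871 (v = 137 - 21008 = -20871)
22344 - v = 22344 - 1*(-20871) = 22344 + 20871 = 43215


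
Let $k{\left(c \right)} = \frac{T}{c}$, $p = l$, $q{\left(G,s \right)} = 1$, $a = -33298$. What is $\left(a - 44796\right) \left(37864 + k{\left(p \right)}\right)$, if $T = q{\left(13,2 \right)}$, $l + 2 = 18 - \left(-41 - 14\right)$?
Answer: $- \frac{209943614430}{71} \approx -2.957 \cdot 10^{9}$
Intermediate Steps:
$l = 71$ ($l = -2 + \left(18 - \left(-41 - 14\right)\right) = -2 + \left(18 - -55\right) = -2 + \left(18 + 55\right) = -2 + 73 = 71$)
$T = 1$
$p = 71$
$k{\left(c \right)} = \frac{1}{c}$ ($k{\left(c \right)} = 1 \frac{1}{c} = \frac{1}{c}$)
$\left(a - 44796\right) \left(37864 + k{\left(p \right)}\right) = \left(-33298 - 44796\right) \left(37864 + \frac{1}{71}\right) = - 78094 \left(37864 + \frac{1}{71}\right) = \left(-78094\right) \frac{2688345}{71} = - \frac{209943614430}{71}$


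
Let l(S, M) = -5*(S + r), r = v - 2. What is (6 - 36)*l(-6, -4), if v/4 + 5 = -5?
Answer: -7200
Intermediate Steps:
v = -40 (v = -20 + 4*(-5) = -20 - 20 = -40)
r = -42 (r = -40 - 2 = -42)
l(S, M) = 210 - 5*S (l(S, M) = -5*(S - 42) = -5*(-42 + S) = 210 - 5*S)
(6 - 36)*l(-6, -4) = (6 - 36)*(210 - 5*(-6)) = -30*(210 + 30) = -30*240 = -7200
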